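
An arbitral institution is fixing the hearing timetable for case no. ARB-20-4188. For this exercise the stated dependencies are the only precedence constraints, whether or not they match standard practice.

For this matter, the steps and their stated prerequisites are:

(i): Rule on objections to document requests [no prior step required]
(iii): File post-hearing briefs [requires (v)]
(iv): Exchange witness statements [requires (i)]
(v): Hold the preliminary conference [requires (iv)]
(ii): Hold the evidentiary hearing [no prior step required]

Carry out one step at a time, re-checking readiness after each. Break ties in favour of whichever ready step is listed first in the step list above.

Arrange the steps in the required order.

(i), (iv), (v), (iii), (ii)

Nothing is required for (i) and (ii). (i) is listed earlier → (i) first.
Now (iv) and (ii) have their prerequisites met. (iv) is listed earlier, so (iv) next.
(v) now also ready, so the ready set is {(v), (ii)}; (v) is listed earlier → (v).
(iii) now also ready, so the ready set is {(iii), (ii)}; (iii) is listed earlier → (iii).
Next only (ii) has its prerequisites met → (ii).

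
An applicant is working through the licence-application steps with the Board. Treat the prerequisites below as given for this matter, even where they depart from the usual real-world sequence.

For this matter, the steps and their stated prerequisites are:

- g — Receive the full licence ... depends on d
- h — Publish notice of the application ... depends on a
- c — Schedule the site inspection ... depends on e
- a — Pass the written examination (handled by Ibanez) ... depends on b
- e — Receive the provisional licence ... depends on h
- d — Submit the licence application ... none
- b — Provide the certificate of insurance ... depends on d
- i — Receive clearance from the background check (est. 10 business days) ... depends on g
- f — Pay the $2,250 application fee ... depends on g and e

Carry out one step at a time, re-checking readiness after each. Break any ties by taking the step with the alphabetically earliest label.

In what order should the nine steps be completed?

d, b, a, g, h, e, c, f, i

d has no prerequisites → d first.
b and g are both available; b has the earlier label → b.
a now also ready, so the ready set is {a, g}; a has the earlier label → a.
Ready: g and h. g has the earlier label → g.
h and i are both available; h has the earlier label → h.
e now also ready, so the ready set is {e, i}; e has the earlier label → e.
c and f now also ready, so the ready set is {c, f, i}; c has the earlier label → c.
Ready: f and i. f has the earlier label → f.
i needed g, now all done → i.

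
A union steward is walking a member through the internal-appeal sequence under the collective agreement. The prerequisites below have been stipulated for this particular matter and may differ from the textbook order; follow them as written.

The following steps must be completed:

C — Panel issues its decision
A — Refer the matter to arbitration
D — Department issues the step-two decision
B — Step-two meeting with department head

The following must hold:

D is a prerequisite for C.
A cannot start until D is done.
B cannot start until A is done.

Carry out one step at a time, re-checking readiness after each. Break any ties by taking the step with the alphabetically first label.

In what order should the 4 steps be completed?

D, A, B, C

D has no prerequisites → D first.
Ready: A and C. A has the earlier label → A.
B now also ready, so the ready set is {B, C}; B has the earlier label → B.
Next only C has its prerequisites met → C.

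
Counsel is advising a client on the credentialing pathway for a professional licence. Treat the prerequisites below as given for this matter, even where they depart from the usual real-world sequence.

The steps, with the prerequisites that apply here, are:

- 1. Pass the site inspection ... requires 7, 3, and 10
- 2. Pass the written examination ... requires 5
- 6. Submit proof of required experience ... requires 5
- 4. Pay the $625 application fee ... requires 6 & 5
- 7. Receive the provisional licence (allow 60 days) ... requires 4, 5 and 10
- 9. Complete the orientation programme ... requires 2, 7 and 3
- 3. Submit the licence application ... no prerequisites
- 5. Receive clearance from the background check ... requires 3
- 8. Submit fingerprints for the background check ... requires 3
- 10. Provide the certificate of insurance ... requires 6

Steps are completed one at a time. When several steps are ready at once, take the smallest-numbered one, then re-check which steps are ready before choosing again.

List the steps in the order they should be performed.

Only 3 has no prerequisites, so it is first.
Ready: 5 and 8. 5 has the earlier label → 5.
2 and 6 now also ready, so the ready set is {2, 6, 8}; 2 has the earlier label → 2.
Ready: 6 and 8. 6 has the earlier label → 6.
Ready: 4, 8 and 10. 4 has the earlier label → 4.
Ready: 8 and 10. 8 has the earlier label → 8.
Next only 10 has its prerequisites met → 10.
7 needed 4, 5 and 10, now all done → 7.
Now 1 and 9 have their prerequisites met. 1 has the earlier label, so 1 next.
9 needed 2, 3 and 7, now all done → 9.

3, 5, 2, 6, 4, 8, 10, 7, 1, 9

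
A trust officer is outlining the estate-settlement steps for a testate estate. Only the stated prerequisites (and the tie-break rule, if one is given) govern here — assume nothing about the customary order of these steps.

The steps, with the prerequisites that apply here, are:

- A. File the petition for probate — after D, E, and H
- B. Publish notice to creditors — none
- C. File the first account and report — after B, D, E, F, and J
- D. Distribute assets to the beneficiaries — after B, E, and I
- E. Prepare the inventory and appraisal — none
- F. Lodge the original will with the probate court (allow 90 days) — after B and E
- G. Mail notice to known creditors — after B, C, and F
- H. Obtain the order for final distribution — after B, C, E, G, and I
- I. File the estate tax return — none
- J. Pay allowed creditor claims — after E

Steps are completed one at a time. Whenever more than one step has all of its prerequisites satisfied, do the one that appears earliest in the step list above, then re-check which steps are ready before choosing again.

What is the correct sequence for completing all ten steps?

Nothing is required for B, E and I. B is listed earlier → B first.
E and I are both available; E is listed earlier → E.
Now F, I and J have their prerequisites met. F is listed earlier, so F next.
Now I and J have their prerequisites met. I is listed earlier, so I next.
Now D and J have their prerequisites met. D is listed earlier, so D next.
Next only J has its prerequisites met → J.
That leaves C as the only ready step → C.
G needed B, C and F, now all done → G.
H needed B, C, E, G and I, now all done → H.
A needed D, E and H, now all done → A.

B, E, F, I, D, J, C, G, H, A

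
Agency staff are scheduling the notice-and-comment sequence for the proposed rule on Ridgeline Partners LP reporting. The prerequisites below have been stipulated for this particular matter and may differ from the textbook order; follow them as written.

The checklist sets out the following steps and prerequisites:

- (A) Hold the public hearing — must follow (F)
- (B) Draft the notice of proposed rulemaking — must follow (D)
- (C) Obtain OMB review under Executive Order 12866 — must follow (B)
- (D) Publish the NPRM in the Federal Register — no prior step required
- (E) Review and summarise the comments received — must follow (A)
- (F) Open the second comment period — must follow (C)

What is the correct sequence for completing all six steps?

(D) (B) (C) (F) (A) (E)

Only (D) has no prerequisites, so it is first.
That leaves (B) as the only ready step → (B).
That leaves (C) as the only ready step → (C).
(F) needed (C), now all done → (F).
That leaves (A) as the only ready step → (A).
That leaves (E) as the only ready step → (E).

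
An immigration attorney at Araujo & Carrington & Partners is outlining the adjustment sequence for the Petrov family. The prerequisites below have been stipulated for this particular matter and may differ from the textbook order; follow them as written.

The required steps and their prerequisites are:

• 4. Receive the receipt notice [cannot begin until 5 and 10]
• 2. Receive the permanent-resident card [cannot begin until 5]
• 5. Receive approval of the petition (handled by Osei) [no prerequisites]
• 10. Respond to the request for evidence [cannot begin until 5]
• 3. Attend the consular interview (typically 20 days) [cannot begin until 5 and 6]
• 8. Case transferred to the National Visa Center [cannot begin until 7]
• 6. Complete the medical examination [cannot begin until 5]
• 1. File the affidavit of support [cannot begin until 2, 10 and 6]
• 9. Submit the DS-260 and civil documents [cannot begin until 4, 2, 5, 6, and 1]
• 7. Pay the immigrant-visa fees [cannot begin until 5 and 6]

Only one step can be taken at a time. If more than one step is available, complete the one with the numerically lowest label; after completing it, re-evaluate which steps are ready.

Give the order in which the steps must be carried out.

5 has no prerequisites → 5 first.
Now 2, 6 and 10 have their prerequisites met. 2 has the earlier label, so 2 next.
6 and 10 are both available; 6 has the earlier label → 6.
Now 3, 7 and 10 have their prerequisites met. 3 has the earlier label, so 3 next.
7 and 10 are both available; 7 has the earlier label → 7.
Now 8 and 10 have their prerequisites met. 8 has the earlier label, so 8 next.
That leaves 10 as the only ready step → 10.
Now 1 and 4 have their prerequisites met. 1 has the earlier label, so 1 next.
4 is the only step now ready → 4.
9 needed 1, 2, 4, 5 and 6, now all done → 9.

5, 2, 6, 3, 7, 8, 10, 1, 4, 9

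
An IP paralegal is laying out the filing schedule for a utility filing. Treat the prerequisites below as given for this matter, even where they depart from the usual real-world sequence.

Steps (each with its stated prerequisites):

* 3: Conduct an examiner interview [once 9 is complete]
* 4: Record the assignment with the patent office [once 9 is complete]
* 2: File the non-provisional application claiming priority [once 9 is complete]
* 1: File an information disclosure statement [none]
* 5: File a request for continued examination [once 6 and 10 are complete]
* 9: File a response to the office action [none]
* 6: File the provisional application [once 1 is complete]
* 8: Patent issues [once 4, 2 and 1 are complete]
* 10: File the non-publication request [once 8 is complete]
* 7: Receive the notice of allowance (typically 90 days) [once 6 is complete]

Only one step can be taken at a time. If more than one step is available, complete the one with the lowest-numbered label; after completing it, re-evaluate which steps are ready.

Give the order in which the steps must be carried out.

1, 6, 7, 9, 2, 3, 4, 8, 10, 5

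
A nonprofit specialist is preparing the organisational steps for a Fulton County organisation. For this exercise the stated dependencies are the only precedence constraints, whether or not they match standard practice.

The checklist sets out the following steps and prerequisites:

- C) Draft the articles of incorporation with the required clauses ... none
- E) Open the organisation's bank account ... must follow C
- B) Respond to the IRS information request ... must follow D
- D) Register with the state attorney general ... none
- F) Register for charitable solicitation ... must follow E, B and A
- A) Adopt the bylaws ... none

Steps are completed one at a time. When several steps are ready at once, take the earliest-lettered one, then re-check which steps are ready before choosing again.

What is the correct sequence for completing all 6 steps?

A C D B E F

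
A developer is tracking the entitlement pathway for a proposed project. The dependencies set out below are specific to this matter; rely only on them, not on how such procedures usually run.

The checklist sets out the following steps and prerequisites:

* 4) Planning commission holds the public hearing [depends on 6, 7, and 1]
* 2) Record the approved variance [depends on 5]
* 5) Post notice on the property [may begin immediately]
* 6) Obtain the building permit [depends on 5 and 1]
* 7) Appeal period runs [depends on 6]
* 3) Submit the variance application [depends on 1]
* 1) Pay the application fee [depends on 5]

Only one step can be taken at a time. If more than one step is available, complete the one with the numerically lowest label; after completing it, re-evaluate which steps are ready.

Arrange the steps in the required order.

5 → 1 → 2 → 3 → 6 → 7 → 4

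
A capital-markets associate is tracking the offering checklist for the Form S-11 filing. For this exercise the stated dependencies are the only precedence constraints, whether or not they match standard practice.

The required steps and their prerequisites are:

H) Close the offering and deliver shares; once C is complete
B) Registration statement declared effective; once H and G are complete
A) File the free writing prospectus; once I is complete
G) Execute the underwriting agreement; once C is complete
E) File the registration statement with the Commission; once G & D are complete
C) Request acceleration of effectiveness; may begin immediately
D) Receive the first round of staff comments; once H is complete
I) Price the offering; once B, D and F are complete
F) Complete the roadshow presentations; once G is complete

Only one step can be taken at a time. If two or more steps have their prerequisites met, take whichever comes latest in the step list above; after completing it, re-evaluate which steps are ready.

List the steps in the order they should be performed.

C, G, F, H, D, E, B, I, A

Only C has no prerequisites, so it is first.
Now G and H have their prerequisites met. G is listed later, so G next.
F and H are both available; F is listed later → F.
H needed C, now all done → H.
Now D and B have their prerequisites met. D is listed later, so D next.
E now also ready, so the ready set is {E, B}; E is listed later → E.
That leaves B as the only ready step → B.
I needed F, D and B, now all done → I.
A needed I, now all done → A.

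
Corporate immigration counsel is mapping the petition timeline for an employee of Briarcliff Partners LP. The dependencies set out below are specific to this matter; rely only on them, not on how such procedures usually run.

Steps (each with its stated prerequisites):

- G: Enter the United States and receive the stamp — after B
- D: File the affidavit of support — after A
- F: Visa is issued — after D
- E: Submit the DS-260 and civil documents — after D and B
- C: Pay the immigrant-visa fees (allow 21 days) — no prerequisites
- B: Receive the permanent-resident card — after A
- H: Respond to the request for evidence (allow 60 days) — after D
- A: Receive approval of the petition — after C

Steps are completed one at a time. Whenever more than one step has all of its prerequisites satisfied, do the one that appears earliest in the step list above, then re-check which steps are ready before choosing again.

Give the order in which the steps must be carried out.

C is the only step with nothing outstanding, so it goes first.
A needed C, now all done → A.
Now D and B have their prerequisites met. D is listed earlier, so D next.
F, B and H are all available; F is listed earlier → F.
Now B and H have their prerequisites met. B is listed earlier, so B next.
Now G, E and H have their prerequisites met. G is listed earlier, so G next.
Ready: E and H. E is listed earlier → E.
H needed D, now all done → H.

C, A, D, F, B, G, E, H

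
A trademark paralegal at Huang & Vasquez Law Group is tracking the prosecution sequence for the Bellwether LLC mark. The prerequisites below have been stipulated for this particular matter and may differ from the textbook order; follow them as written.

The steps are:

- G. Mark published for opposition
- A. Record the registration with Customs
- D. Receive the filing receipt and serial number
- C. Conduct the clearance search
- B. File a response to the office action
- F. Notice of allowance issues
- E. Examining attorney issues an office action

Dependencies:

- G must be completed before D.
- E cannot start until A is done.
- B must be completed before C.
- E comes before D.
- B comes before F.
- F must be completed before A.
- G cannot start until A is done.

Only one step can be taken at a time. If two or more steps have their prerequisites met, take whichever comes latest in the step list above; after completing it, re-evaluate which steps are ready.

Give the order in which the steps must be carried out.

B F C A E G D

B is the only step with nothing outstanding, so it goes first.
Ready: F and C. F is listed later → F.
A now also ready, so the ready set is {C, A}; C is listed later → C.
A needed F, now all done → A.
Ready: E and G. E is listed later → E.
G is the only step now ready → G.
That leaves D as the only ready step → D.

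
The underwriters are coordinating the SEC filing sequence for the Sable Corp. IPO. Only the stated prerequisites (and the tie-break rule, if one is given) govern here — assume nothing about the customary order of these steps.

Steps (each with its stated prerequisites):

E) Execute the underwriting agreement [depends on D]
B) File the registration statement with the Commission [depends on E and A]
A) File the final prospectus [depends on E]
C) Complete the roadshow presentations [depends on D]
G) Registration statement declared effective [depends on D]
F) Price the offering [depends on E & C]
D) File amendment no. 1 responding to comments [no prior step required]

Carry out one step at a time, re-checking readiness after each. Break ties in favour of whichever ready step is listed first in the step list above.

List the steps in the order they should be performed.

D is the only step with nothing outstanding, so it goes first.
Now E, C and G have their prerequisites met. E is listed earlier, so E next.
A now also ready, so the ready set is {A, C, G}; A is listed earlier → A.
B now also ready, so the ready set is {B, C, G}; B is listed earlier → B.
Now C and G have their prerequisites met. C is listed earlier, so C next.
F now also ready, so the ready set is {G, F}; G is listed earlier → G.
F needed E and C, now all done → F.

D E A B C G F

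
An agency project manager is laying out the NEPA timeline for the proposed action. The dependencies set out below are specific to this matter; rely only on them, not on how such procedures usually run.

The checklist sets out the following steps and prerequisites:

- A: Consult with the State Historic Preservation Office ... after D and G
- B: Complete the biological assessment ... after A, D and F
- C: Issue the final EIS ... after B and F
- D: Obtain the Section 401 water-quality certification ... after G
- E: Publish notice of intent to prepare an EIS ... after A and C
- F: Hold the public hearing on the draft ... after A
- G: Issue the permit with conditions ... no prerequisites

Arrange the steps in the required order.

Only G has no prerequisites, so it is first.
That leaves D as the only ready step → D.
Next only A has its prerequisites met → A.
F is the only step now ready → F.
That leaves B as the only ready step → B.
C needed B and F, now all done → C.
E is the only step now ready → E.

G, D, A, F, B, C, E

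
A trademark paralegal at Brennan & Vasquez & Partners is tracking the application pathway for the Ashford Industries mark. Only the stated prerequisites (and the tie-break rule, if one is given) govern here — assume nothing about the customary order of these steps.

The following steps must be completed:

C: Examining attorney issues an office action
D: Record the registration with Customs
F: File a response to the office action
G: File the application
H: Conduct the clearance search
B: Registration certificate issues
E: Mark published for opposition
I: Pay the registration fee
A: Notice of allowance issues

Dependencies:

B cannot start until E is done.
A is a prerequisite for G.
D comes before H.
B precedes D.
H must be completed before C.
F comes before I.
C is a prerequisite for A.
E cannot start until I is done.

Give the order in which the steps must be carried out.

F I E B D H C A G

Only F has no prerequisites, so it is first.
I needed F, now all done → I.
E is the only step now ready → E.
That leaves B as the only ready step → B.
D needed B, now all done → D.
H needed D, now all done → H.
Next only C has its prerequisites met → C.
A needed C, now all done → A.
Next only G has its prerequisites met → G.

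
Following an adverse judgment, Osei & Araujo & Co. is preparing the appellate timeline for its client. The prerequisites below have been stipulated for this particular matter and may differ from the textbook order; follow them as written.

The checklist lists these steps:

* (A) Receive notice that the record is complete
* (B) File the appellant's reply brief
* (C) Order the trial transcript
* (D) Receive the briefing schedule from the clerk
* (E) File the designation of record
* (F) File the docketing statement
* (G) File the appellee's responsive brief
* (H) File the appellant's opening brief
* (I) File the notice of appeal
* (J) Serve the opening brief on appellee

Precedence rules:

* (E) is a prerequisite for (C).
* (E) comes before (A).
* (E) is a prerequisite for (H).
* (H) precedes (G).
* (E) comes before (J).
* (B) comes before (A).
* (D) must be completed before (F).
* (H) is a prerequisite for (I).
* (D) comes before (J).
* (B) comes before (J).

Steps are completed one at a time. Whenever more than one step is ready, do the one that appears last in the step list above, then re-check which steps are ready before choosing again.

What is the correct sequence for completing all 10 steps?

(E) (H) (I) (G) (D) (F) (C) (B) (J) (A)

Nothing is required for (E), (D) and (B). (E) is listed later → (E) first.
(H) and (C) now also ready, so the ready set is {(H), (D), (C), (B)}; (H) is listed later → (H).
(I) and (G) now also ready, so the ready set is {(I), (G), (D), (C), (B)}; (I) is listed later → (I).
Ready: (G), (D), (C) and (B). (G) is listed later → (G).
Now (D), (C) and (B) have their prerequisites met. (D) is listed later, so (D) next.
(F) now also ready, so the ready set is {(F), (C), (B)}; (F) is listed later → (F).
Ready: (C) and (B). (C) is listed later → (C).
(B) is the only step now ready → (B).
Ready: (J) and (A). (J) is listed later → (J).
(A) needed (E) and (B), now all done → (A).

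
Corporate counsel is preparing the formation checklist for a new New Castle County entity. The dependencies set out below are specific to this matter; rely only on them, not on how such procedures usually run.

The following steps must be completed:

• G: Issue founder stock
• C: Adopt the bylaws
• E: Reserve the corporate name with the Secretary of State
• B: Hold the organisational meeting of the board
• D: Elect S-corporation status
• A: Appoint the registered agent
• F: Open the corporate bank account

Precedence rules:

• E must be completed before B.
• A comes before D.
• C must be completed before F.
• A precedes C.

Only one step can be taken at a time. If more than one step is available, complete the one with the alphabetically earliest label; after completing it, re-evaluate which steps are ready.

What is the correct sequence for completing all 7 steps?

A C D E B F G

A, E and G have no prerequisites; A has the earlier label, so A is first.
C and D now also ready, so the ready set is {C, D, E, G}; C has the earlier label → C.
Ready: D, E, F and G. D has the earlier label → D.
E, F and G are all available; E has the earlier label → E.
B now also ready, so the ready set is {B, F, G}; B has the earlier label → B.
Now F and G have their prerequisites met. F has the earlier label, so F next.
G is the only step now ready → G.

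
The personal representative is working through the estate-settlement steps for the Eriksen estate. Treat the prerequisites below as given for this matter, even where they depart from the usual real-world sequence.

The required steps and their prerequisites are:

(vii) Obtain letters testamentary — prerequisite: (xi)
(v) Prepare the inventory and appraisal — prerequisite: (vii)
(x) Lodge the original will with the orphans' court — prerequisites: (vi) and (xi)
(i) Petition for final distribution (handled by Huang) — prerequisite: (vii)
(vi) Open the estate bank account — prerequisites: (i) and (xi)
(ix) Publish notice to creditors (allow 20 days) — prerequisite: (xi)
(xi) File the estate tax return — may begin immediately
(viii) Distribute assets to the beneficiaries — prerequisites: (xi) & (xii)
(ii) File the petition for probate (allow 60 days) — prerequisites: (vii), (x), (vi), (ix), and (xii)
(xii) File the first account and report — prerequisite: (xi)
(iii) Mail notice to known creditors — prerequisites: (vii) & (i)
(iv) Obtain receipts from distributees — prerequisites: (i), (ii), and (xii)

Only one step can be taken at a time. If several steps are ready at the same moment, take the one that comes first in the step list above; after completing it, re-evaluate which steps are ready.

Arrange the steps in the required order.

(xi), (vii), (v), (i), (vi), (x), (ix), (xii), (viii), (ii), (iii), (iv)

(xi) is the only step with nothing outstanding, so it goes first.
Now (vii), (ix) and (xii) have their prerequisites met. (vii) is listed earlier, so (vii) next.
Ready: (v), (i), (ix) and (xii). (v) is listed earlier → (v).
(i), (ix) and (xii) are all available; (i) is listed earlier → (i).
Now (vi), (ix), (xii) and (iii) have their prerequisites met. (vi) is listed earlier, so (vi) next.
Now (x), (ix), (xii) and (iii) have their prerequisites met. (x) is listed earlier, so (x) next.
Now (ix), (xii) and (iii) have their prerequisites met. (ix) is listed earlier, so (ix) next.
Ready: (xii) and (iii). (xii) is listed earlier → (xii).
(viii), (ii) and (iii) are all available; (viii) is listed earlier → (viii).
Ready: (ii) and (iii). (ii) is listed earlier → (ii).
(iv) now also ready, so the ready set is {(iii), (iv)}; (iii) is listed earlier → (iii).
Next only (iv) has its prerequisites met → (iv).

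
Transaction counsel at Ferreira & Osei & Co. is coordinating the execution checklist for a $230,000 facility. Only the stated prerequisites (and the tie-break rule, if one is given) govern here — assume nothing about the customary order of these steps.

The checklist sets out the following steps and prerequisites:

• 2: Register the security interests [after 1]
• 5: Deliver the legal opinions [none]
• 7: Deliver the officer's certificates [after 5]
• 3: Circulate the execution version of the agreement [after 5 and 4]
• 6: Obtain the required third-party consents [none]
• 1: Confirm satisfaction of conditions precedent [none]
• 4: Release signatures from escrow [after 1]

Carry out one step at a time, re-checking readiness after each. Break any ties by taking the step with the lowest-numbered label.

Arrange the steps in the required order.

Nothing is required for 1, 5 and 6. 1 has the earlier label → 1 first.
Now 2, 4, 5 and 6 have their prerequisites met. 2 has the earlier label, so 2 next.
Now 4, 5 and 6 have their prerequisites met. 4 has the earlier label, so 4 next.
Now 5 and 6 have their prerequisites met. 5 has the earlier label, so 5 next.
3 and 7 now also ready, so the ready set is {3, 6, 7}; 3 has the earlier label → 3.
Now 6 and 7 have their prerequisites met. 6 has the earlier label, so 6 next.
7 is the only step now ready → 7.

1, 2, 4, 5, 3, 6, 7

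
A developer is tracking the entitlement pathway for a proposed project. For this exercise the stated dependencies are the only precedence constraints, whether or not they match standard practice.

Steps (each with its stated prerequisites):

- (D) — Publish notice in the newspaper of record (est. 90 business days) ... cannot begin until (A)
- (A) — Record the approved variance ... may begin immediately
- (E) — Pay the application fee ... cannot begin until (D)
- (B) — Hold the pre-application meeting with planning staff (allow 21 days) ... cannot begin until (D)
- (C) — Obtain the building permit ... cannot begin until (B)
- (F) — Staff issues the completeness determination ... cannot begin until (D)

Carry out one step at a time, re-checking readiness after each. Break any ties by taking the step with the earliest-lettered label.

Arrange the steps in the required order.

(A), (D), (B), (C), (E), (F)

Only (A) has no prerequisites, so it is first.
Next only (D) has its prerequisites met → (D).
(B), (E) and (F) are all available; (B) has the earlier label → (B).
Now (C), (E) and (F) have their prerequisites met. (C) has the earlier label, so (C) next.
Now (E) and (F) have their prerequisites met. (E) has the earlier label, so (E) next.
That leaves (F) as the only ready step → (F).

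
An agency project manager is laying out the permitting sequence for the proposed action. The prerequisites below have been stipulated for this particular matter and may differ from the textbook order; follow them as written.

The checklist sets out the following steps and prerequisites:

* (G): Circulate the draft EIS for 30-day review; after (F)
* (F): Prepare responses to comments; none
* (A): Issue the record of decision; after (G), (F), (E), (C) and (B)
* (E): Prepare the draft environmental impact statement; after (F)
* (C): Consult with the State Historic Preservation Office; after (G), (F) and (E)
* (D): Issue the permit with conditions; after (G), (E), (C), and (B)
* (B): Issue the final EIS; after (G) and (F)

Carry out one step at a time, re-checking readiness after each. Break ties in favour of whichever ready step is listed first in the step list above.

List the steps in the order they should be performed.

(F) is the only step with nothing outstanding, so it goes first.
(G) and (E) are both available; (G) is listed earlier → (G).
(B) now also ready, so the ready set is {(E), (B)}; (E) is listed earlier → (E).
Now (C) and (B) have their prerequisites met. (C) is listed earlier, so (C) next.
(B) needed (G) and (F), now all done → (B).
Now (A) and (D) have their prerequisites met. (A) is listed earlier, so (A) next.
(D) needed (G), (E), (C) and (B), now all done → (D).

(F) (G) (E) (C) (B) (A) (D)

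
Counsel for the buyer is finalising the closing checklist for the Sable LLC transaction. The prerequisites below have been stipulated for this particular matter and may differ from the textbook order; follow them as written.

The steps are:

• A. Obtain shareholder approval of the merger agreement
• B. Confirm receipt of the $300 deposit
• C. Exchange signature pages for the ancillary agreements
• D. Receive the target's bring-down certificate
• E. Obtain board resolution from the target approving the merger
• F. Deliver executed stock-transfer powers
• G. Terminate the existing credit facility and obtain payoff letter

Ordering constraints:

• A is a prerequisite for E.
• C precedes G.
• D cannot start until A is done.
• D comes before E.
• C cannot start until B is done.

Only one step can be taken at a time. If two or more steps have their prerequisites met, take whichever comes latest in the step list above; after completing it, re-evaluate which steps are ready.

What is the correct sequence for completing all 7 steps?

Nothing is required for F, B and A. F is listed later → F first.
Now B and A have their prerequisites met. B is listed later, so B next.
C now also ready, so the ready set is {C, A}; C is listed later → C.
Ready: G and A. G is listed later → G.
A is the only step now ready → A.
That leaves D as the only ready step → D.
E needed D and A, now all done → E.

F, B, C, G, A, D, E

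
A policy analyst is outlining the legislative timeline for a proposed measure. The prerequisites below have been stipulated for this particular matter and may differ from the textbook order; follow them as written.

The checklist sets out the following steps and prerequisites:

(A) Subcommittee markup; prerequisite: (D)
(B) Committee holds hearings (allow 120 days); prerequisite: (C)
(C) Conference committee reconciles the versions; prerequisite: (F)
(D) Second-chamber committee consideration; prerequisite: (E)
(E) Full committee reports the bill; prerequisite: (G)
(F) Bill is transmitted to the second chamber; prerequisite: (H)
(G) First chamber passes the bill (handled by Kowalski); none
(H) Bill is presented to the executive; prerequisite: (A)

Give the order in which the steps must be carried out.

(G) (E) (D) (A) (H) (F) (C) (B)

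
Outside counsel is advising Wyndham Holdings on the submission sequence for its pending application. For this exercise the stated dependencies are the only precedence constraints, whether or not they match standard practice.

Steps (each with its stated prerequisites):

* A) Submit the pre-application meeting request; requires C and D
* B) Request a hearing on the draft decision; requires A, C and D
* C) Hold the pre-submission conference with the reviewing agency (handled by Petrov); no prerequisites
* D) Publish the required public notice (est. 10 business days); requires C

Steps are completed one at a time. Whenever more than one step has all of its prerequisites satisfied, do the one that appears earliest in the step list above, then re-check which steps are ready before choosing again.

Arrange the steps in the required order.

C → D → A → B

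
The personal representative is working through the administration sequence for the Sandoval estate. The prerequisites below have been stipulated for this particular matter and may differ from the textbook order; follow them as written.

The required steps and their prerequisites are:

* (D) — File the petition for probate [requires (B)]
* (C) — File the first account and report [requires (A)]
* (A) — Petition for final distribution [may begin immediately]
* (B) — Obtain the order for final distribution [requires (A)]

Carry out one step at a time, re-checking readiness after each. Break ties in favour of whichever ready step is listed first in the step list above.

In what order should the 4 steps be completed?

(A) has no prerequisites → (A) first.
Ready: (C) and (B). (C) is listed earlier → (C).
Next only (B) has its prerequisites met → (B).
Next only (D) has its prerequisites met → (D).

(A) (C) (B) (D)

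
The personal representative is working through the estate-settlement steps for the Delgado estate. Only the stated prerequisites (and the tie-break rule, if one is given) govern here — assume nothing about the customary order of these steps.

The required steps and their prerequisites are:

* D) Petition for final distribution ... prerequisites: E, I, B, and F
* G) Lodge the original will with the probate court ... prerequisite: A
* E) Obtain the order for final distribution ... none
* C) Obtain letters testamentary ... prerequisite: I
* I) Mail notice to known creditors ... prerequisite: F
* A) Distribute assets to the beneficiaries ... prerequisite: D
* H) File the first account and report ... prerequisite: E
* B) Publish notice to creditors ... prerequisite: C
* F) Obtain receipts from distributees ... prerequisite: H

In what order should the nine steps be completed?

E has no prerequisites → E first.
H needed E, now all done → H.
F needed H, now all done → F.
I is the only step now ready → I.
Next only C has its prerequisites met → C.
B needed C, now all done → B.
D is the only step now ready → D.
A needed D, now all done → A.
G needed A, now all done → G.

E, H, F, I, C, B, D, A, G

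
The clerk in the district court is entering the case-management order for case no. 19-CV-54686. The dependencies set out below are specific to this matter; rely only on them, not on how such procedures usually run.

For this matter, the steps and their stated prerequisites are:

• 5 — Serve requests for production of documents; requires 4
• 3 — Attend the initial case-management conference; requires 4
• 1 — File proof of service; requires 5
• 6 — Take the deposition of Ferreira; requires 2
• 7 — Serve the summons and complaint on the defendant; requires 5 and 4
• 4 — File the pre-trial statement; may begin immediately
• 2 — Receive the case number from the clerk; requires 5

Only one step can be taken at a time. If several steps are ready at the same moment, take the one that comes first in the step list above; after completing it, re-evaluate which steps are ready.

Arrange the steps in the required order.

4 has no prerequisites → 4 first.
Now 5 and 3 have their prerequisites met. 5 is listed earlier, so 5 next.
1, 7 and 2 now also ready, so the ready set is {3, 1, 7, 2}; 3 is listed earlier → 3.
Ready: 1, 7 and 2. 1 is listed earlier → 1.
Now 7 and 2 have their prerequisites met. 7 is listed earlier, so 7 next.
2 needed 5, now all done → 2.
That leaves 6 as the only ready step → 6.

4, 5, 3, 1, 7, 2, 6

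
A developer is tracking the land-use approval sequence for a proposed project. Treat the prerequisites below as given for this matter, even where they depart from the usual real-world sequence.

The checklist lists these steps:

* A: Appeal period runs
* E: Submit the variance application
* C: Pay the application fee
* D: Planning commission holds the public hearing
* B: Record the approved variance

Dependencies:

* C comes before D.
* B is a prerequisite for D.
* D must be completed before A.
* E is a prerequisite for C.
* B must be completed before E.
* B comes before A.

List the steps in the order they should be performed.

B, E, C, D, A

Only B has no prerequisites, so it is first.
That leaves E as the only ready step → E.
C is the only step now ready → C.
Next only D has its prerequisites met → D.
A is the only step now ready → A.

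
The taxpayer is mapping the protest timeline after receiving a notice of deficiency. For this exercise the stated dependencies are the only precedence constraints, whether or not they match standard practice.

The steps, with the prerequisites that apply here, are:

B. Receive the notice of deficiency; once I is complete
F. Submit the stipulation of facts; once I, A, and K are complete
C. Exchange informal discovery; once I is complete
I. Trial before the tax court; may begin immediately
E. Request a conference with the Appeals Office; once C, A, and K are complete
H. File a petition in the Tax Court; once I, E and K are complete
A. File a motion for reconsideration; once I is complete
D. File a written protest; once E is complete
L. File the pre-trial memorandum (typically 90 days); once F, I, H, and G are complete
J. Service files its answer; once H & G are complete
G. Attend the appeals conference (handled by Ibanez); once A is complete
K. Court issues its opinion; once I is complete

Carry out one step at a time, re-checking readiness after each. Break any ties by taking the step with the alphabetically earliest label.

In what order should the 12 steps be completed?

Only I has no prerequisites, so it is first.
A, B, C and K are all available; A has the earlier label → A.
G now also ready, so the ready set is {B, C, G, K}; B has the earlier label → B.
Now C, G and K have their prerequisites met. C has the earlier label, so C next.
Ready: G and K. G has the earlier label → G.
That leaves K as the only ready step → K.
Ready: E and F. E has the earlier label → E.
Ready: D, F and H. D has the earlier label → D.
F and H are both available; F has the earlier label → F.
H needed E, I and K, now all done → H.
Now J and L have their prerequisites met. J has the earlier label, so J next.
L is the only step now ready → L.

I → A → B → C → G → K → E → D → F → H → J → L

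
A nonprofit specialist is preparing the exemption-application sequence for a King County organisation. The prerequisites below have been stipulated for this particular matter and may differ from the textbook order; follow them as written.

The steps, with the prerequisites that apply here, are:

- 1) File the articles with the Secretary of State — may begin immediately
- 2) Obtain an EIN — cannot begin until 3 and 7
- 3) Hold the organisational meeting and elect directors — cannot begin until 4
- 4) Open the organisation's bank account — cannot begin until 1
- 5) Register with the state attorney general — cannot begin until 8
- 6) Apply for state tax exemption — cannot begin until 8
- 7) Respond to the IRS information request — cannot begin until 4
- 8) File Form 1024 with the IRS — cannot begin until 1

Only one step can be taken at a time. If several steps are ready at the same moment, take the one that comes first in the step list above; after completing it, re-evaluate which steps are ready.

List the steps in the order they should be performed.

1 4 3 7 2 8 5 6

1 has no prerequisites → 1 first.
Now 4 and 8 have their prerequisites met. 4 is listed earlier, so 4 next.
3 and 7 now also ready, so the ready set is {3, 7, 8}; 3 is listed earlier → 3.
7 and 8 are both available; 7 is listed earlier → 7.
2 now also ready, so the ready set is {2, 8}; 2 is listed earlier → 2.
8 is the only step now ready → 8.
5 and 6 are both available; 5 is listed earlier → 5.
That leaves 6 as the only ready step → 6.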